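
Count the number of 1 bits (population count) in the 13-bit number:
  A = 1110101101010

1110101101010
1-bits at positions (from bit 0 = LSB): 1, 3, 5, 6, 8, 10, 11, 12
Count = 8

Answer: 8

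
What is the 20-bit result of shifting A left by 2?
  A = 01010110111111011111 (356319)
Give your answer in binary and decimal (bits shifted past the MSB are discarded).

Shift left by 2: drop the top 2 bit(s), append 2 zero(s) on the right.
  01010110111111011111  ->  discard [01], keep [010110111111011111], append 00
= 01011011111101111100

Answer: 01011011111101111100 (376700)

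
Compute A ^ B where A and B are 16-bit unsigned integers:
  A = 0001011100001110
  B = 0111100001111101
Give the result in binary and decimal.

Apply ^ to each column (1 where bits differ):
  0001011100001110
^ 0111100001111101
------------------
  0110111101110011

Answer: 0110111101110011 (28531)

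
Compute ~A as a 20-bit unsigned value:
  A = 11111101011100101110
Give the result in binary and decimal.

Flip each bit (0->1, 1->0):
  11111101011100101110
  00000010100011010001

Answer: 00000010100011010001 (10449)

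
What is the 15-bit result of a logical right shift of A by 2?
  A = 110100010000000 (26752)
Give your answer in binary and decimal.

Logical shift right by 2: drop the bottom 2 bit(s), prepend 2 zero(s) on the left.
  110100010000000  ->  keep [1101000100000], discard [00], prepend 00
= 001101000100000

Answer: 001101000100000 (6688)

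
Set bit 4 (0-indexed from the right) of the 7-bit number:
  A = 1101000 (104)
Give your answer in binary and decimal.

Mask = 1 << 4 = 0010000
Bit 4 of A is 0, so OR-ing with the mask flips it to 1.
  1101000
| 0010000
---------
  1111000

Answer: 1111000 (120)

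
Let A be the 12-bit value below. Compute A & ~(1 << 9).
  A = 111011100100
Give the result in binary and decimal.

Mask = ~(1 << 9) = 110111111111
Bit 9 of A is 1, so AND-ing with the mask clears it to 0.
  111011100100
& 110111111111
--------------
  110011100100

Answer: 110011100100 (3300)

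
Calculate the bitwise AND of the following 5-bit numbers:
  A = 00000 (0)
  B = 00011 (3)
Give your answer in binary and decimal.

Apply & to each column (1 only where both bits are 1):
  00000
& 00011
-------
  00000

Answer: 00000 (0)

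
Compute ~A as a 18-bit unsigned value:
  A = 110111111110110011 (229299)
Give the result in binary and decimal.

Flip each bit (0->1, 1->0):
  110111111110110011
  001000000001001100

Answer: 001000000001001100 (32844)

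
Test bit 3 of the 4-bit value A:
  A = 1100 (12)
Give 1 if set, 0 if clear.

Bit 3 is the 4th from the right.
  1100
  ^
That bit is 1.

Answer: 1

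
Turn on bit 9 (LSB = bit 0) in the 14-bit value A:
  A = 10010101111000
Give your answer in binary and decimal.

Mask = 1 << 9 = 00001000000000
Bit 9 of A is 0, so OR-ing with the mask flips it to 1.
  10010101111000
| 00001000000000
----------------
  10011101111000

Answer: 10011101111000 (10104)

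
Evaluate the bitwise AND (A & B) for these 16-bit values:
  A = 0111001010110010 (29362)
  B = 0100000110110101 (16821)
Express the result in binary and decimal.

Apply & to each column (1 only where both bits are 1):
  0111001010110010
& 0100000110110101
------------------
  0100000010110000

Answer: 0100000010110000 (16560)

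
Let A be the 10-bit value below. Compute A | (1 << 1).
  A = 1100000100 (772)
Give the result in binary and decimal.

Mask = 1 << 1 = 0000000010
Bit 1 of A is 0, so OR-ing with the mask flips it to 1.
  1100000100
| 0000000010
------------
  1100000110

Answer: 1100000110 (774)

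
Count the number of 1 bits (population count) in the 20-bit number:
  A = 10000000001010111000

10000000001010111000
1-bits at positions (from bit 0 = LSB): 3, 4, 5, 7, 9, 19
Count = 6

Answer: 6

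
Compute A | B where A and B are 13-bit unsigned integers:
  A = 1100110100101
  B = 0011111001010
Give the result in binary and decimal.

Apply | to each column (1 where either bit is 1):
  1100110100101
| 0011111001010
---------------
  1111111101111

Answer: 1111111101111 (8175)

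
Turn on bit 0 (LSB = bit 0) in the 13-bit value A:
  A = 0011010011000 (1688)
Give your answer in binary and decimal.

Mask = 1 << 0 = 0000000000001
Bit 0 of A is 0, so OR-ing with the mask flips it to 1.
  0011010011000
| 0000000000001
---------------
  0011010011001

Answer: 0011010011001 (1689)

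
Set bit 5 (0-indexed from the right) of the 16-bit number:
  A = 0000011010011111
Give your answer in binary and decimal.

Mask = 1 << 5 = 0000000000100000
Bit 5 of A is 0, so OR-ing with the mask flips it to 1.
  0000011010011111
| 0000000000100000
------------------
  0000011010111111

Answer: 0000011010111111 (1727)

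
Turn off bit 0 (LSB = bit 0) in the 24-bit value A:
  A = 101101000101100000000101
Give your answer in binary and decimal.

Mask = ~(1 << 0) = 111111111111111111111110
Bit 0 of A is 1, so AND-ing with the mask clears it to 0.
  101101000101100000000101
& 111111111111111111111110
--------------------------
  101101000101100000000100

Answer: 101101000101100000000100 (11819012)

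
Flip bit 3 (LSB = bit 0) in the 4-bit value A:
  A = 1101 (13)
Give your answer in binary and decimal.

Mask = 1 << 3 = 1000
Bit 3 of A is 1; XOR with the mask flips it to 0.
  1101
^ 1000
------
  0101

Answer: 0101 (5)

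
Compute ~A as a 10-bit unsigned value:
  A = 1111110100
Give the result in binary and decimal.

Flip each bit (0->1, 1->0):
  1111110100
  0000001011

Answer: 0000001011 (11)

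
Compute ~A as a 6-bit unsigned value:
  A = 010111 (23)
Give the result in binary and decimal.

Flip each bit (0->1, 1->0):
  010111
  101000

Answer: 101000 (40)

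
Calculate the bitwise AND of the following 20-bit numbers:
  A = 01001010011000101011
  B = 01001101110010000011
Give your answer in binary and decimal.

Apply & to each column (1 only where both bits are 1):
  01001010011000101011
& 01001101110010000011
----------------------
  01001000010000000011

Answer: 01001000010000000011 (295939)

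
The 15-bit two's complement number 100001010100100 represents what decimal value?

MSB is 1, so the value is negative. Find the magnitude:
1. Invert bits:  011110101011011
2. Add 1:        011110101011100  = 15708
3. Apply sign:   -15708

Answer: -15708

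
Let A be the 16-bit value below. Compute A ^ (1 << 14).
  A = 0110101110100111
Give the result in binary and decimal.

Mask = 1 << 14 = 0100000000000000
Bit 14 of A is 1; XOR with the mask flips it to 0.
  0110101110100111
^ 0100000000000000
------------------
  0010101110100111

Answer: 0010101110100111 (11175)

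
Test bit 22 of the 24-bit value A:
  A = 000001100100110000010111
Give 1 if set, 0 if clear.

Bit 22 is the 23rd from the right.
  000001100100110000010111
   ^
That bit is 0.

Answer: 0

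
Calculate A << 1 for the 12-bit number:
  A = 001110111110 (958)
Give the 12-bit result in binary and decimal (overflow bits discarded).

Shift left by 1: drop the top 1 bit(s), append 1 zero(s) on the right.
  001110111110  ->  discard [0], keep [01110111110], append 0
= 011101111100

Answer: 011101111100 (1916)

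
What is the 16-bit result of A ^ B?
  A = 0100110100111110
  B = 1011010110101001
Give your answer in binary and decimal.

Apply ^ to each column (1 where bits differ):
  0100110100111110
^ 1011010110101001
------------------
  1111100010010111

Answer: 1111100010010111 (63639)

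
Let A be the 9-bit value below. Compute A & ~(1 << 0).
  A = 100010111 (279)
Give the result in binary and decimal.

Mask = ~(1 << 0) = 111111110
Bit 0 of A is 1, so AND-ing with the mask clears it to 0.
  100010111
& 111111110
-----------
  100010110

Answer: 100010110 (278)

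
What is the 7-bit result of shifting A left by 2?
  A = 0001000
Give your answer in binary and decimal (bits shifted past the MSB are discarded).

Shift left by 2: drop the top 2 bit(s), append 2 zero(s) on the right.
  0001000  ->  discard [00], keep [01000], append 00
= 0100000

Answer: 0100000 (32)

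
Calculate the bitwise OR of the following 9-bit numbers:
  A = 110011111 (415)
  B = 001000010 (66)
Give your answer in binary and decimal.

Apply | to each column (1 where either bit is 1):
  110011111
| 001000010
-----------
  111011111

Answer: 111011111 (479)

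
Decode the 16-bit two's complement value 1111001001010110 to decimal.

MSB is 1, so the value is negative. Find the magnitude:
1. Invert bits:  0000110110101001
2. Add 1:        0000110110101010  = 3498
3. Apply sign:   -3498

Answer: -3498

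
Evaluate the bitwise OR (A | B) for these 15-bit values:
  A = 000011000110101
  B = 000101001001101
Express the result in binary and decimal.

Apply | to each column (1 where either bit is 1):
  000011000110101
| 000101001001101
-----------------
  000111001111101

Answer: 000111001111101 (3709)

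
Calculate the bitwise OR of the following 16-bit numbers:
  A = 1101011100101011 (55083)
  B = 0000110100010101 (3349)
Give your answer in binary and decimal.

Apply | to each column (1 where either bit is 1):
  1101011100101011
| 0000110100010101
------------------
  1101111100111111

Answer: 1101111100111111 (57151)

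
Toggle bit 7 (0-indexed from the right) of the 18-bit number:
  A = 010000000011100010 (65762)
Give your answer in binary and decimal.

Mask = 1 << 7 = 000000000010000000
Bit 7 of A is 1; XOR with the mask flips it to 0.
  010000000011100010
^ 000000000010000000
--------------------
  010000000001100010

Answer: 010000000001100010 (65634)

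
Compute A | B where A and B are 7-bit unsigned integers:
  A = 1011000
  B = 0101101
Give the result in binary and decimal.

Apply | to each column (1 where either bit is 1):
  1011000
| 0101101
---------
  1111101

Answer: 1111101 (125)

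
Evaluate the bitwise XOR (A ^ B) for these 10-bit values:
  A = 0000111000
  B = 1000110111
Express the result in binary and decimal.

Apply ^ to each column (1 where bits differ):
  0000111000
^ 1000110111
------------
  1000001111

Answer: 1000001111 (527)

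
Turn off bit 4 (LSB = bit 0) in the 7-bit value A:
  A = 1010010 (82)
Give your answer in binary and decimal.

Mask = ~(1 << 4) = 1101111
Bit 4 of A is 1, so AND-ing with the mask clears it to 0.
  1010010
& 1101111
---------
  1000010

Answer: 1000010 (66)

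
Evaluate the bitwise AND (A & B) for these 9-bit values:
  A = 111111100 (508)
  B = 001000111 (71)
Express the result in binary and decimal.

Apply & to each column (1 only where both bits are 1):
  111111100
& 001000111
-----------
  001000100

Answer: 001000100 (68)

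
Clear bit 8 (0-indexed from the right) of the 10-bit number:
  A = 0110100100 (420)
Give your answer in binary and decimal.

Mask = ~(1 << 8) = 1011111111
Bit 8 of A is 1, so AND-ing with the mask clears it to 0.
  0110100100
& 1011111111
------------
  0010100100

Answer: 0010100100 (164)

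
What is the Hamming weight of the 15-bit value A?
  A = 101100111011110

101100111011110
1-bits at positions (from bit 0 = LSB): 1, 2, 3, 4, 6, 7, 8, 11, 12, 14
Count = 10

Answer: 10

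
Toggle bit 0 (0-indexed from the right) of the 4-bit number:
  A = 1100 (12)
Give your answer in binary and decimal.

Mask = 1 << 0 = 0001
Bit 0 of A is 0; XOR with the mask flips it to 1.
  1100
^ 0001
------
  1101

Answer: 1101 (13)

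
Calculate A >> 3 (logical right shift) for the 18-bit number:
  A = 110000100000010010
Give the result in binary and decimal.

Logical shift right by 3: drop the bottom 3 bit(s), prepend 3 zero(s) on the left.
  110000100000010010  ->  keep [110000100000010], discard [010], prepend 000
= 000110000100000010

Answer: 000110000100000010 (24834)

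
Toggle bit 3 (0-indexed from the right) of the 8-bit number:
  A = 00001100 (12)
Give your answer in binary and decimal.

Mask = 1 << 3 = 00001000
Bit 3 of A is 1; XOR with the mask flips it to 0.
  00001100
^ 00001000
----------
  00000100

Answer: 00000100 (4)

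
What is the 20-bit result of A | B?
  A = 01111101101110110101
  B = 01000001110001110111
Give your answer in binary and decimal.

Apply | to each column (1 where either bit is 1):
  01111101101110110101
| 01000001110001110111
----------------------
  01111101111111110111

Answer: 01111101111111110111 (516087)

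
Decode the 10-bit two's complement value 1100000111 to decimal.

MSB is 1, so the value is negative. Find the magnitude:
1. Invert bits:  0011111000
2. Add 1:        0011111001  = 249
3. Apply sign:   -249

Answer: -249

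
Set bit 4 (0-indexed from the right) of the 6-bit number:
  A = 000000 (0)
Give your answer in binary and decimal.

Mask = 1 << 4 = 010000
Bit 4 of A is 0, so OR-ing with the mask flips it to 1.
  000000
| 010000
--------
  010000

Answer: 010000 (16)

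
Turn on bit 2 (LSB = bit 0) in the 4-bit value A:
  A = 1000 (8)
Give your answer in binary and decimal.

Mask = 1 << 2 = 0100
Bit 2 of A is 0, so OR-ing with the mask flips it to 1.
  1000
| 0100
------
  1100

Answer: 1100 (12)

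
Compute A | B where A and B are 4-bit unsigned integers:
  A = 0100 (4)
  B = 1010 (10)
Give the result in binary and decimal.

Apply | to each column (1 where either bit is 1):
  0100
| 1010
------
  1110

Answer: 1110 (14)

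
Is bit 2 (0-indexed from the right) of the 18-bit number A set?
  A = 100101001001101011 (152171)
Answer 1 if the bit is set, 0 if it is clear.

Bit 2 is the 3rd from the right.
  100101001001101011
                 ^
That bit is 0.

Answer: 0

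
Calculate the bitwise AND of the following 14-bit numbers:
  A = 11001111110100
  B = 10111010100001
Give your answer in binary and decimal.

Apply & to each column (1 only where both bits are 1):
  11001111110100
& 10111010100001
----------------
  10001010100000

Answer: 10001010100000 (8864)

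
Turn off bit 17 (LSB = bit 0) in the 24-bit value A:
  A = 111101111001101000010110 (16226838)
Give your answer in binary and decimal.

Mask = ~(1 << 17) = 111111011111111111111111
Bit 17 of A is 1, so AND-ing with the mask clears it to 0.
  111101111001101000010110
& 111111011111111111111111
--------------------------
  111101011001101000010110

Answer: 111101011001101000010110 (16095766)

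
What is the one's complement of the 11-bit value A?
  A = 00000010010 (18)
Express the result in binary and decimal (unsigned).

Flip each bit (0->1, 1->0):
  00000010010
  11111101101

Answer: 11111101101 (2029)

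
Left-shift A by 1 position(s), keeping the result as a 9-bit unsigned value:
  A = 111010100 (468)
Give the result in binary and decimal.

Shift left by 1: drop the top 1 bit(s), append 1 zero(s) on the right.
  111010100  ->  discard [1], keep [11010100], append 0
= 110101000

Answer: 110101000 (424)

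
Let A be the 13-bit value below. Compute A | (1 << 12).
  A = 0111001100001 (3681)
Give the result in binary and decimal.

Mask = 1 << 12 = 1000000000000
Bit 12 of A is 0, so OR-ing with the mask flips it to 1.
  0111001100001
| 1000000000000
---------------
  1111001100001

Answer: 1111001100001 (7777)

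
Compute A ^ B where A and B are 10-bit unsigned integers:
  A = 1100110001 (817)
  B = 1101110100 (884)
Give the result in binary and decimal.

Apply ^ to each column (1 where bits differ):
  1100110001
^ 1101110100
------------
  0001000101

Answer: 0001000101 (69)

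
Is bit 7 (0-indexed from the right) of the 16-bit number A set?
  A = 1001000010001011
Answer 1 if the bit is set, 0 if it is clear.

Bit 7 is the 8th from the right.
  1001000010001011
          ^
That bit is 1.

Answer: 1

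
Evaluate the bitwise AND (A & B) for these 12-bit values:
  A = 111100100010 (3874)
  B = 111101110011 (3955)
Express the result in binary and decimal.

Apply & to each column (1 only where both bits are 1):
  111100100010
& 111101110011
--------------
  111100100010

Answer: 111100100010 (3874)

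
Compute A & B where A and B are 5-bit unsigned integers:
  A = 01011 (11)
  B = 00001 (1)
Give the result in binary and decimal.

Apply & to each column (1 only where both bits are 1):
  01011
& 00001
-------
  00001

Answer: 00001 (1)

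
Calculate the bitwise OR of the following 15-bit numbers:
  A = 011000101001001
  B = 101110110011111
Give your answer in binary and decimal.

Apply | to each column (1 where either bit is 1):
  011000101001001
| 101110110011111
-----------------
  111110111011111

Answer: 111110111011111 (32223)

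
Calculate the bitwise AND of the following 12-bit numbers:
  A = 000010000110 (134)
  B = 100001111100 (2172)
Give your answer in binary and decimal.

Apply & to each column (1 only where both bits are 1):
  000010000110
& 100001111100
--------------
  000000000100

Answer: 000000000100 (4)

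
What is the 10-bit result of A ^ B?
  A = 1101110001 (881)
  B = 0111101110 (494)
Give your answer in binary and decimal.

Apply ^ to each column (1 where bits differ):
  1101110001
^ 0111101110
------------
  1010011111

Answer: 1010011111 (671)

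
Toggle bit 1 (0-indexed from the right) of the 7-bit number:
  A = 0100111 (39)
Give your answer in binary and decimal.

Mask = 1 << 1 = 0000010
Bit 1 of A is 1; XOR with the mask flips it to 0.
  0100111
^ 0000010
---------
  0100101

Answer: 0100101 (37)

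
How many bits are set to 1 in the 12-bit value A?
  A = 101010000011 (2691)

101010000011
1-bits at positions (from bit 0 = LSB): 0, 1, 7, 9, 11
Count = 5

Answer: 5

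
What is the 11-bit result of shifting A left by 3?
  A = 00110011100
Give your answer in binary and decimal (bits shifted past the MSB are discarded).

Shift left by 3: drop the top 3 bit(s), append 3 zero(s) on the right.
  00110011100  ->  discard [001], keep [10011100], append 000
= 10011100000

Answer: 10011100000 (1248)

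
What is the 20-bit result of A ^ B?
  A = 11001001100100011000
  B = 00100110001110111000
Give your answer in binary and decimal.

Apply ^ to each column (1 where bits differ):
  11001001100100011000
^ 00100110001110111000
----------------------
  11101111101010100000

Answer: 11101111101010100000 (981664)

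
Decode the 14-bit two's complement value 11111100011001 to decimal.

MSB is 1, so the value is negative. Find the magnitude:
1. Invert bits:  00000011100110
2. Add 1:        00000011100111  = 231
3. Apply sign:   -231

Answer: -231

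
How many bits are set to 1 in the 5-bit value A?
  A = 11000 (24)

11000
1-bits at positions (from bit 0 = LSB): 3, 4
Count = 2

Answer: 2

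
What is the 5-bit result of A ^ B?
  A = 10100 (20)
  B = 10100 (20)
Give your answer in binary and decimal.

Apply ^ to each column (1 where bits differ):
  10100
^ 10100
-------
  00000

Answer: 00000 (0)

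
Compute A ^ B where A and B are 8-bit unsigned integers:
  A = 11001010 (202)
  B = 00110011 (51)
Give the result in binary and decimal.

Apply ^ to each column (1 where bits differ):
  11001010
^ 00110011
----------
  11111001

Answer: 11111001 (249)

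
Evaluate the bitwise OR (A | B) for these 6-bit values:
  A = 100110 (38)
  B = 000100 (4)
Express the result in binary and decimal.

Apply | to each column (1 where either bit is 1):
  100110
| 000100
--------
  100110

Answer: 100110 (38)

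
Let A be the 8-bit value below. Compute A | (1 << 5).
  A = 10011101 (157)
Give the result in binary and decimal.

Mask = 1 << 5 = 00100000
Bit 5 of A is 0, so OR-ing with the mask flips it to 1.
  10011101
| 00100000
----------
  10111101

Answer: 10111101 (189)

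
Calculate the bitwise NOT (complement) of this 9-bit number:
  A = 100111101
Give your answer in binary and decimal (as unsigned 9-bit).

Flip each bit (0->1, 1->0):
  100111101
  011000010

Answer: 011000010 (194)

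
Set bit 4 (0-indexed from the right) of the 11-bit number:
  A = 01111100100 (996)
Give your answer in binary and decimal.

Mask = 1 << 4 = 00000010000
Bit 4 of A is 0, so OR-ing with the mask flips it to 1.
  01111100100
| 00000010000
-------------
  01111110100

Answer: 01111110100 (1012)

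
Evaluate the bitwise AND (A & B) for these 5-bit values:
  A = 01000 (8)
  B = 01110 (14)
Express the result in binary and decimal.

Apply & to each column (1 only where both bits are 1):
  01000
& 01110
-------
  01000

Answer: 01000 (8)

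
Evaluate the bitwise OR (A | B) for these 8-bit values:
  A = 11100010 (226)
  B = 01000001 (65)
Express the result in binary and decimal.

Apply | to each column (1 where either bit is 1):
  11100010
| 01000001
----------
  11100011

Answer: 11100011 (227)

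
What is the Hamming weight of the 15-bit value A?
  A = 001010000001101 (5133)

001010000001101
1-bits at positions (from bit 0 = LSB): 0, 2, 3, 10, 12
Count = 5

Answer: 5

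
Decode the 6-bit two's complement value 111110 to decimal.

MSB is 1, so the value is negative. Find the magnitude:
1. Invert bits:  000001
2. Add 1:        000010  = 2
3. Apply sign:   -2

Answer: -2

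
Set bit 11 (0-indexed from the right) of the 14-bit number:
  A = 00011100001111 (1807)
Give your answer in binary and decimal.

Mask = 1 << 11 = 00100000000000
Bit 11 of A is 0, so OR-ing with the mask flips it to 1.
  00011100001111
| 00100000000000
----------------
  00111100001111

Answer: 00111100001111 (3855)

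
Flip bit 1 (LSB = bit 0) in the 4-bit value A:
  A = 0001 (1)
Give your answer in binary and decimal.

Mask = 1 << 1 = 0010
Bit 1 of A is 0; XOR with the mask flips it to 1.
  0001
^ 0010
------
  0011

Answer: 0011 (3)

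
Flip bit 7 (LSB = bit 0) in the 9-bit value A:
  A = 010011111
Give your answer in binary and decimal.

Mask = 1 << 7 = 010000000
Bit 7 of A is 1; XOR with the mask flips it to 0.
  010011111
^ 010000000
-----------
  000011111

Answer: 000011111 (31)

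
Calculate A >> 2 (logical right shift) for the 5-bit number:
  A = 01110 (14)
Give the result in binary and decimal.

Logical shift right by 2: drop the bottom 2 bit(s), prepend 2 zero(s) on the left.
  01110  ->  keep [011], discard [10], prepend 00
= 00011

Answer: 00011 (3)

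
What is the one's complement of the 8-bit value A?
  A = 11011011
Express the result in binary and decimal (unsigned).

Flip each bit (0->1, 1->0):
  11011011
  00100100

Answer: 00100100 (36)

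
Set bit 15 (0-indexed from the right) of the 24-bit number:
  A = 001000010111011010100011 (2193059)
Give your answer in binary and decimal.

Mask = 1 << 15 = 000000001000000000000000
Bit 15 of A is 0, so OR-ing with the mask flips it to 1.
  001000010111011010100011
| 000000001000000000000000
--------------------------
  001000011111011010100011

Answer: 001000011111011010100011 (2225827)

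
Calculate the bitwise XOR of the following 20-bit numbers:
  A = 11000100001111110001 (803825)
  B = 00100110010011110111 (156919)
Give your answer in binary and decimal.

Apply ^ to each column (1 where bits differ):
  11000100001111110001
^ 00100110010011110111
----------------------
  11100010011100000110

Answer: 11100010011100000110 (927494)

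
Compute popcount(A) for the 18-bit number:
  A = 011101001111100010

011101001111100010
1-bits at positions (from bit 0 = LSB): 1, 5, 6, 7, 8, 9, 12, 14, 15, 16
Count = 10

Answer: 10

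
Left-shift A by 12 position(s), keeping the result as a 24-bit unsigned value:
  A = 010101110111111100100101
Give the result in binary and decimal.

Shift left by 12: drop the top 12 bit(s), append 12 zero(s) on the right.
  010101110111111100100101  ->  discard [010101110111], keep [111100100101], append 000000000000
= 111100100101000000000000

Answer: 111100100101000000000000 (15880192)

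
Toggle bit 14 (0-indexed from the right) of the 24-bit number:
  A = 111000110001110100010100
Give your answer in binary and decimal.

Mask = 1 << 14 = 000000000100000000000000
Bit 14 of A is 0; XOR with the mask flips it to 1.
  111000110001110100010100
^ 000000000100000000000000
--------------------------
  111000110101110100010100

Answer: 111000110101110100010100 (14900500)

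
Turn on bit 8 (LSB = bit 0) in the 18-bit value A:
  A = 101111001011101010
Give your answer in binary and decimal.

Mask = 1 << 8 = 000000000100000000
Bit 8 of A is 0, so OR-ing with the mask flips it to 1.
  101111001011101010
| 000000000100000000
--------------------
  101111001111101010

Answer: 101111001111101010 (193514)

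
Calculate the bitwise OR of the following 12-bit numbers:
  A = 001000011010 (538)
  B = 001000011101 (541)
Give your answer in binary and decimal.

Apply | to each column (1 where either bit is 1):
  001000011010
| 001000011101
--------------
  001000011111

Answer: 001000011111 (543)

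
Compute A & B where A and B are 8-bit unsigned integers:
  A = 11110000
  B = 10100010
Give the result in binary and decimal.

Apply & to each column (1 only where both bits are 1):
  11110000
& 10100010
----------
  10100000

Answer: 10100000 (160)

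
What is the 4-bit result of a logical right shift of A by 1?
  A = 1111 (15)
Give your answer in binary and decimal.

Logical shift right by 1: drop the bottom 1 bit(s), prepend 1 zero(s) on the left.
  1111  ->  keep [111], discard [1], prepend 0
= 0111

Answer: 0111 (7)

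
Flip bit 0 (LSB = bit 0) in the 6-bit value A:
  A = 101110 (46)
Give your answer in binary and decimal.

Mask = 1 << 0 = 000001
Bit 0 of A is 0; XOR with the mask flips it to 1.
  101110
^ 000001
--------
  101111

Answer: 101111 (47)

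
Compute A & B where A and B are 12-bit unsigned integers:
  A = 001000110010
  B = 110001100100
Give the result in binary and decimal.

Apply & to each column (1 only where both bits are 1):
  001000110010
& 110001100100
--------------
  000000100000

Answer: 000000100000 (32)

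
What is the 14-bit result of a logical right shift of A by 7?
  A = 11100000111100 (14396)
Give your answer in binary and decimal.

Logical shift right by 7: drop the bottom 7 bit(s), prepend 7 zero(s) on the left.
  11100000111100  ->  keep [1110000], discard [0111100], prepend 0000000
= 00000001110000

Answer: 00000001110000 (112)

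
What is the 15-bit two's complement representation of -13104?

1. Binary of +13104:  011001100110000
2. Invert bits:     100110011001111
3. Add 1:           100110011010000

Answer: 100110011010000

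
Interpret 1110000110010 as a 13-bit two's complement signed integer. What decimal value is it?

MSB is 1, so the value is negative. Find the magnitude:
1. Invert bits:  0001111001101
2. Add 1:        0001111001110  = 974
3. Apply sign:   -974

Answer: -974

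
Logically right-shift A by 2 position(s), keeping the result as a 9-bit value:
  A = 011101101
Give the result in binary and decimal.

Logical shift right by 2: drop the bottom 2 bit(s), prepend 2 zero(s) on the left.
  011101101  ->  keep [0111011], discard [01], prepend 00
= 000111011

Answer: 000111011 (59)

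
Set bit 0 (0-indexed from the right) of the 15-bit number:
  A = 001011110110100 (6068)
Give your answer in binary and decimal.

Mask = 1 << 0 = 000000000000001
Bit 0 of A is 0, so OR-ing with the mask flips it to 1.
  001011110110100
| 000000000000001
-----------------
  001011110110101

Answer: 001011110110101 (6069)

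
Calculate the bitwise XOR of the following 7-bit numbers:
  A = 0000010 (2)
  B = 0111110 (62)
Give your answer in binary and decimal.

Apply ^ to each column (1 where bits differ):
  0000010
^ 0111110
---------
  0111100

Answer: 0111100 (60)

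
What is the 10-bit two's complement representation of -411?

1. Binary of +411:  0110011011
2. Invert bits:     1001100100
3. Add 1:           1001100101

Answer: 1001100101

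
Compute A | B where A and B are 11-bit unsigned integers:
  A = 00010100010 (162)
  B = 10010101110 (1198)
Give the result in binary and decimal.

Apply | to each column (1 where either bit is 1):
  00010100010
| 10010101110
-------------
  10010101110

Answer: 10010101110 (1198)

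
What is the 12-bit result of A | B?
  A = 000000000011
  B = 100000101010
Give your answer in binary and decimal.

Apply | to each column (1 where either bit is 1):
  000000000011
| 100000101010
--------------
  100000101011

Answer: 100000101011 (2091)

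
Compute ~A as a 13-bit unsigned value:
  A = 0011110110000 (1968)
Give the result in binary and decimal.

Flip each bit (0->1, 1->0):
  0011110110000
  1100001001111

Answer: 1100001001111 (6223)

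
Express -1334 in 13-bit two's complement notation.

1. Binary of +1334:  0010100110110
2. Invert bits:     1101011001001
3. Add 1:           1101011001010

Answer: 1101011001010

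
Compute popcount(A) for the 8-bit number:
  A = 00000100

00000100
1-bits at positions (from bit 0 = LSB): 2
Count = 1

Answer: 1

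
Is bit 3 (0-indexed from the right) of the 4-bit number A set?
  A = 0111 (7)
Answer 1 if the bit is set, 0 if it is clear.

Bit 3 is the 4th from the right.
  0111
  ^
That bit is 0.

Answer: 0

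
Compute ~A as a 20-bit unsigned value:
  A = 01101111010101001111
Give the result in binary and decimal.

Flip each bit (0->1, 1->0):
  01101111010101001111
  10010000101010110000

Answer: 10010000101010110000 (592560)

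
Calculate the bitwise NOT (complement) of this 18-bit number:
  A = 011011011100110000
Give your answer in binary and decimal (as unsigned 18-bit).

Flip each bit (0->1, 1->0):
  011011011100110000
  100100100011001111

Answer: 100100100011001111 (149711)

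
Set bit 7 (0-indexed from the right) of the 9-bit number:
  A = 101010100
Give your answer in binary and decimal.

Mask = 1 << 7 = 010000000
Bit 7 of A is 0, so OR-ing with the mask flips it to 1.
  101010100
| 010000000
-----------
  111010100

Answer: 111010100 (468)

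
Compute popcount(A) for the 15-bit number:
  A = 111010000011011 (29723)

111010000011011
1-bits at positions (from bit 0 = LSB): 0, 1, 3, 4, 10, 12, 13, 14
Count = 8

Answer: 8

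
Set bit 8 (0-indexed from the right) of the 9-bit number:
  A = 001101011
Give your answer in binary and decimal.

Mask = 1 << 8 = 100000000
Bit 8 of A is 0, so OR-ing with the mask flips it to 1.
  001101011
| 100000000
-----------
  101101011

Answer: 101101011 (363)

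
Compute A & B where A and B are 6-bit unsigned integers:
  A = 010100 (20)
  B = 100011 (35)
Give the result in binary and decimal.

Apply & to each column (1 only where both bits are 1):
  010100
& 100011
--------
  000000

Answer: 000000 (0)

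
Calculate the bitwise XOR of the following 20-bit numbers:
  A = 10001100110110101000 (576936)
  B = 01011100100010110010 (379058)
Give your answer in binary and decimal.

Apply ^ to each column (1 where bits differ):
  10001100110110101000
^ 01011100100010110010
----------------------
  11010000010100011010

Answer: 11010000010100011010 (853274)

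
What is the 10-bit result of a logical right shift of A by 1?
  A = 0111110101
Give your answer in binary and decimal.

Logical shift right by 1: drop the bottom 1 bit(s), prepend 1 zero(s) on the left.
  0111110101  ->  keep [011111010], discard [1], prepend 0
= 0011111010

Answer: 0011111010 (250)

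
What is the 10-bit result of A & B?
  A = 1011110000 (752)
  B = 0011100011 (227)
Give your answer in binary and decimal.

Apply & to each column (1 only where both bits are 1):
  1011110000
& 0011100011
------------
  0011100000

Answer: 0011100000 (224)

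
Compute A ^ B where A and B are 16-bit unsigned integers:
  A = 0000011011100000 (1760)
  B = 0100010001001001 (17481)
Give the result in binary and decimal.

Apply ^ to each column (1 where bits differ):
  0000011011100000
^ 0100010001001001
------------------
  0100001010101001

Answer: 0100001010101001 (17065)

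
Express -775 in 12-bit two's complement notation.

1. Binary of +775:  001100000111
2. Invert bits:     110011111000
3. Add 1:           110011111001

Answer: 110011111001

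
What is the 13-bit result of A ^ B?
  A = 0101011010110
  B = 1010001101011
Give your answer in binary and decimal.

Apply ^ to each column (1 where bits differ):
  0101011010110
^ 1010001101011
---------------
  1111010111101

Answer: 1111010111101 (7869)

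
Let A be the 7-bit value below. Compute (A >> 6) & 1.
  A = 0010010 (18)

Bit 6 is the 7th from the right.
  0010010
  ^
That bit is 0.

Answer: 0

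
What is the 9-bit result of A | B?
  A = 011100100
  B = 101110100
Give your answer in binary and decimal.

Apply | to each column (1 where either bit is 1):
  011100100
| 101110100
-----------
  111110100

Answer: 111110100 (500)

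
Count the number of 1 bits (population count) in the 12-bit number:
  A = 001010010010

001010010010
1-bits at positions (from bit 0 = LSB): 1, 4, 7, 9
Count = 4

Answer: 4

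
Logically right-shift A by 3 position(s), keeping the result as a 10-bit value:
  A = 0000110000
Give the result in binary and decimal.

Logical shift right by 3: drop the bottom 3 bit(s), prepend 3 zero(s) on the left.
  0000110000  ->  keep [0000110], discard [000], prepend 000
= 0000000110

Answer: 0000000110 (6)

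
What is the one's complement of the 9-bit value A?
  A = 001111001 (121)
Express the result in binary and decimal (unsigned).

Flip each bit (0->1, 1->0):
  001111001
  110000110

Answer: 110000110 (390)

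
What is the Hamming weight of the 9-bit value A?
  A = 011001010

011001010
1-bits at positions (from bit 0 = LSB): 1, 3, 6, 7
Count = 4

Answer: 4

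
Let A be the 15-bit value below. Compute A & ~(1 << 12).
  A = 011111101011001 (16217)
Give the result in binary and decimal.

Mask = ~(1 << 12) = 110111111111111
Bit 12 of A is 1, so AND-ing with the mask clears it to 0.
  011111101011001
& 110111111111111
-----------------
  010111101011001

Answer: 010111101011001 (12121)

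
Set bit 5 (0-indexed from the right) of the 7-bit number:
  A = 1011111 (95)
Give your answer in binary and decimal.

Mask = 1 << 5 = 0100000
Bit 5 of A is 0, so OR-ing with the mask flips it to 1.
  1011111
| 0100000
---------
  1111111

Answer: 1111111 (127)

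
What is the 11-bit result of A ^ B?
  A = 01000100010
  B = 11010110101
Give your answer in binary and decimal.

Apply ^ to each column (1 where bits differ):
  01000100010
^ 11010110101
-------------
  10010010111

Answer: 10010010111 (1175)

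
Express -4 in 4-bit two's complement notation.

1. Binary of +4:  0100
2. Invert bits:     1011
3. Add 1:           1100

Answer: 1100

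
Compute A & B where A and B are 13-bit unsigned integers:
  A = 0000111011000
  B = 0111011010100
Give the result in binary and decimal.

Apply & to each column (1 only where both bits are 1):
  0000111011000
& 0111011010100
---------------
  0000011010000

Answer: 0000011010000 (208)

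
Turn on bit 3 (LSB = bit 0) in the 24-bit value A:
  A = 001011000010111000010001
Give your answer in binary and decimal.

Mask = 1 << 3 = 000000000000000000001000
Bit 3 of A is 0, so OR-ing with the mask flips it to 1.
  001011000010111000010001
| 000000000000000000001000
--------------------------
  001011000010111000011001

Answer: 001011000010111000011001 (2895385)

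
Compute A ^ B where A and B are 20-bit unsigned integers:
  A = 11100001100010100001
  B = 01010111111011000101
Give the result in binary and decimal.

Apply ^ to each column (1 where bits differ):
  11100001100010100001
^ 01010111111011000101
----------------------
  10110110011001100100

Answer: 10110110011001100100 (747108)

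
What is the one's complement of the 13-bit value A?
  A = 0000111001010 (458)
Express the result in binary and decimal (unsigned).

Flip each bit (0->1, 1->0):
  0000111001010
  1111000110101

Answer: 1111000110101 (7733)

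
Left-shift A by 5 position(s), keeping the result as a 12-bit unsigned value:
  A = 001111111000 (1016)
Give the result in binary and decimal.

Shift left by 5: drop the top 5 bit(s), append 5 zero(s) on the right.
  001111111000  ->  discard [00111], keep [1111000], append 00000
= 111100000000

Answer: 111100000000 (3840)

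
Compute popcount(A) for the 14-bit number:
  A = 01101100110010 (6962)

01101100110010
1-bits at positions (from bit 0 = LSB): 1, 4, 5, 8, 9, 11, 12
Count = 7

Answer: 7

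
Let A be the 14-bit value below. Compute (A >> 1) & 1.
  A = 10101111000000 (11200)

Bit 1 is the 2nd from the right.
  10101111000000
              ^
That bit is 0.

Answer: 0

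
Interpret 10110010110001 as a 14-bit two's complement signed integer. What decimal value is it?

MSB is 1, so the value is negative. Find the magnitude:
1. Invert bits:  01001101001110
2. Add 1:        01001101001111  = 4943
3. Apply sign:   -4943

Answer: -4943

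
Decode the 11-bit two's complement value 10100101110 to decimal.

MSB is 1, so the value is negative. Find the magnitude:
1. Invert bits:  01011010001
2. Add 1:        01011010010  = 722
3. Apply sign:   -722

Answer: -722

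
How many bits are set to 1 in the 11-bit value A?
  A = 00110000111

00110000111
1-bits at positions (from bit 0 = LSB): 0, 1, 2, 7, 8
Count = 5

Answer: 5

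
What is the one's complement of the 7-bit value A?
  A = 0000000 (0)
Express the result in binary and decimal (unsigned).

Flip each bit (0->1, 1->0):
  0000000
  1111111

Answer: 1111111 (127)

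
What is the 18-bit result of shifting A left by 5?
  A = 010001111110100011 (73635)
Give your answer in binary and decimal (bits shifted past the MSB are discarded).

Shift left by 5: drop the top 5 bit(s), append 5 zero(s) on the right.
  010001111110100011  ->  discard [01000], keep [1111110100011], append 00000
= 111111010001100000

Answer: 111111010001100000 (259168)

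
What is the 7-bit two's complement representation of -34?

1. Binary of +34:  0100010
2. Invert bits:     1011101
3. Add 1:           1011110

Answer: 1011110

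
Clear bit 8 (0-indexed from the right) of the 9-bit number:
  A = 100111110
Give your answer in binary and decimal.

Mask = ~(1 << 8) = 011111111
Bit 8 of A is 1, so AND-ing with the mask clears it to 0.
  100111110
& 011111111
-----------
  000111110

Answer: 000111110 (62)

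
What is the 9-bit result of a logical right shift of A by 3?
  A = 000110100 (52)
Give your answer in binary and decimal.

Logical shift right by 3: drop the bottom 3 bit(s), prepend 3 zero(s) on the left.
  000110100  ->  keep [000110], discard [100], prepend 000
= 000000110

Answer: 000000110 (6)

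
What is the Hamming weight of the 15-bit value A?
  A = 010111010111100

010111010111100
1-bits at positions (from bit 0 = LSB): 2, 3, 4, 5, 7, 9, 10, 11, 13
Count = 9

Answer: 9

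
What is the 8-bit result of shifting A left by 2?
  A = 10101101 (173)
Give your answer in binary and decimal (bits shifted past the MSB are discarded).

Shift left by 2: drop the top 2 bit(s), append 2 zero(s) on the right.
  10101101  ->  discard [10], keep [101101], append 00
= 10110100

Answer: 10110100 (180)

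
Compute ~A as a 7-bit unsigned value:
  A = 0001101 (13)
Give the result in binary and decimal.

Flip each bit (0->1, 1->0):
  0001101
  1110010

Answer: 1110010 (114)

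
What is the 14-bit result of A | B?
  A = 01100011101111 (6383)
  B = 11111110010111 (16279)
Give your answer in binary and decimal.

Apply | to each column (1 where either bit is 1):
  01100011101111
| 11111110010111
----------------
  11111111111111

Answer: 11111111111111 (16383)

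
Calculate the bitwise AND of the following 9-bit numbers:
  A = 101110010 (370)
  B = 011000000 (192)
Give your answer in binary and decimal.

Apply & to each column (1 only where both bits are 1):
  101110010
& 011000000
-----------
  001000000

Answer: 001000000 (64)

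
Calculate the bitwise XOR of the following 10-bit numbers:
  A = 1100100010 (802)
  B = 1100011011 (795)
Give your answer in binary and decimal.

Apply ^ to each column (1 where bits differ):
  1100100010
^ 1100011011
------------
  0000111001

Answer: 0000111001 (57)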